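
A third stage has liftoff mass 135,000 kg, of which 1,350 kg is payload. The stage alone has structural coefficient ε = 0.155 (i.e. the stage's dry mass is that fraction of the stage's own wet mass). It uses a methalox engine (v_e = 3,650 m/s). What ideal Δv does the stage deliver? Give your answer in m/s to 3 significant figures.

Δv ≈ 6610 m/s

Stage wet mass = m₀ − payload = 135,000 − 1,350 = 133,650 kg.
Stage dry mass = ε × stage wet mass = 0.155 × 133,650 = 20,715.8 kg.
Burnout mass m_f = stage dry + payload = 20,715.8 + 1,350 = 22,065.8 kg.
By the Tsiolkovsky rocket equation, Δv = v_e · ln(135,000/22,065.8) = 3650.0 × ln(6.118) = 3650.0 × 1.8112 ≈ 6611 m/s.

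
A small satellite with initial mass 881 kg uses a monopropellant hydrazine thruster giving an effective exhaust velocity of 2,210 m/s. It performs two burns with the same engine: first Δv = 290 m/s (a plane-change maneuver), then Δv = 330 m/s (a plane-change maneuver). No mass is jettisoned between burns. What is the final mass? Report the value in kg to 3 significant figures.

After the first burn: m = 881 × exp(−290/2210.0) = 881 × 0.87702 = 772.655 kg.
After the second burn: m = 772.655 × exp(−330/2210.0) = 772.655 × 0.86129 = 665.48 kg.

final mass ≈ 665 kg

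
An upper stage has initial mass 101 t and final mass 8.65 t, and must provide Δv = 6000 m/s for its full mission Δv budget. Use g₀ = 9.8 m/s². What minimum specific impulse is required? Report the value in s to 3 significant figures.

Isp ≈ 249 s

ln(m₀/m_f) = ln(101000/8650) = ln(11.68) = 2.4576.
v_e = Δv / ln(m₀/m_f) = 6000 / 2.4576 = 2441.4 m/s.
Isp = v_e / g₀ = 2441.4 / 9.8 = 249.1 s.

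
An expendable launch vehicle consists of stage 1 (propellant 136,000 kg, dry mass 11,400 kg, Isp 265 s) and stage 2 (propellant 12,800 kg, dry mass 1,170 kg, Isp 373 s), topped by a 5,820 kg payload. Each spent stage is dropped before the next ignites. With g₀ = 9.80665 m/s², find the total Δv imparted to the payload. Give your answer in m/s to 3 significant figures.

Ignition mass of stage 1 = 136,000+11,400 + 12,800+1,170 + 5,820 = 167,190 kg.
Stage 1: m₀ = 167,190 kg, m_f = 167,190 − 136,000 = 31,190 kg; Δv = 265×9.80665×ln(5.36) = 2598.8×1.6790 ≈ 4363 m/s.
Stage 2: m₀ = 19,790 kg, m_f = 19,790 − 12,800 = 6,990 kg; Δv = 373×9.80665×ln(2.831) = 3657.9×1.0407 ≈ 3807 m/s.
Total Δv = 4363 + 3807 = 8170 m/s.

Δv ≈ 8170 m/s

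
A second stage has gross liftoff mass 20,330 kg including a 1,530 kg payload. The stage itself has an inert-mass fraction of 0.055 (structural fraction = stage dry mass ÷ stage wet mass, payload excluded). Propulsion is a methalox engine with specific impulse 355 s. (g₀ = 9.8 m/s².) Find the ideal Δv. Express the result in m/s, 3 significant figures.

Δv ≈ 7200 m/s

Stage wet mass = m₀ − payload = 20,330 − 1,530 = 18,800 kg.
Stage dry mass = ε × stage wet mass = 0.055 × 18,800 = 1,034 kg.
Burnout mass m_f = stage dry + payload = 1,034 + 1,530 = 2,564 kg.
v_e = Isp · g₀ = 355 × 9.8 = 3479.0 m/s.
Δv = v_e · ln(20,330/2,564) = 3479.0 × ln(7.929) = 3479.0 × 2.0705 ≈ 7203 m/s.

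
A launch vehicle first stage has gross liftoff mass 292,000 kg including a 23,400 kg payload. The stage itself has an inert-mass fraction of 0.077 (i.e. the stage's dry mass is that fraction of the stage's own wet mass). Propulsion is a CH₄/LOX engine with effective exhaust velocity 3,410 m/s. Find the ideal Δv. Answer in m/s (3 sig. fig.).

Stage wet mass = m₀ − payload = 292,000 − 23,400 = 268,600 kg.
Stage dry mass = ε × stage wet mass = 0.077 × 268,600 = 20,682.2 kg.
Burnout mass m_f = stage dry + payload = 20,682.2 + 23,400 = 44,082.2 kg.
From the ideal rocket equation, Δv = v_e · ln(292,000/44,082.2) = 3410.0 × ln(6.624) = 3410.0 × 1.8907 ≈ 6447 m/s.

Δv ≈ 6450 m/s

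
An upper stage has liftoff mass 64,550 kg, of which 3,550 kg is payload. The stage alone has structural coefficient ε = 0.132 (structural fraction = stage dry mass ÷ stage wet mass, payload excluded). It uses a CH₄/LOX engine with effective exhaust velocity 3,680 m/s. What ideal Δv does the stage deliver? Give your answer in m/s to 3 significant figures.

Δv ≈ 6320 m/s

Stage wet mass = m₀ − payload = 64,550 − 3,550 = 61,000 kg.
Stage dry mass = ε × stage wet mass = 0.132 × 61,000 = 8,052 kg.
Burnout mass m_f = stage dry + payload = 8,052 + 3,550 = 11,602 kg.
Δv = v_e · ln(64,550/11,602) = 3680.0 × ln(5.564) = 3680.0 × 1.7163 ≈ 6316 m/s.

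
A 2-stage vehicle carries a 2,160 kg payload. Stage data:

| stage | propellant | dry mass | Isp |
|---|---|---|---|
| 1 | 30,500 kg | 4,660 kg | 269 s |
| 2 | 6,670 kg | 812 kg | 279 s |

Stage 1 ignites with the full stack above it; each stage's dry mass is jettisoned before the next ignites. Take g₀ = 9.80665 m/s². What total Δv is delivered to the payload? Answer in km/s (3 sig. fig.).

Δv ≈ 6.23 km/s

Ignition mass of stage 1 = 30,500+4,660 + 6,670+812 + 2,160 = 44,802 kg.
Stage 1: m₀ = 44,802 kg, m_f = 44,802 − 30,500 = 14,302 kg; Δv = 269×9.80665×ln(3.133) = 2638.0×1.1419 ≈ 3012 m/s.
Stage 2: m₀ = 9,642 kg, m_f = 9,642 − 6,670 = 2,972 kg; Δv = 279×9.80665×ln(3.244) = 2736.1×1.1769 ≈ 3220 m/s.
Total Δv = 3012 + 3220 = 6232 m/s.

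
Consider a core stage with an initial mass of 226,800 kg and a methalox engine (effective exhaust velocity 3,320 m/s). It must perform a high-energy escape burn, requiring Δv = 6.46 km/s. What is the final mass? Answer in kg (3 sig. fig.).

m₀/m_f = exp(Δv / v_e) = exp(6460 / 3320.0) = exp(1.9458) = 6.9991.
m_f = m₀ / 6.9991 = 226,800 / 6.9991 = 32,404.2 kg.

final mass ≈ 32400 kg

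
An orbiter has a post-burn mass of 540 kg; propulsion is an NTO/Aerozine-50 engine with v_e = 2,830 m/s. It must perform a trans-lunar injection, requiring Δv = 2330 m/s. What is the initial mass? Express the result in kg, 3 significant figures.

Rocket equation: m₀/m_f = exp(Δv / v_e) = exp(2330 / 2830.0) = exp(0.8233) = 2.2781.
m₀ = m_f × 2.2781 = 540 × 2.2781 = 1,230.17 kg.

initial mass ≈ 1230 kg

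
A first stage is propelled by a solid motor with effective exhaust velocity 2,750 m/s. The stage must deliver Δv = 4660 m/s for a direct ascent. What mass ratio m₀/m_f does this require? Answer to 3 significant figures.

Using Δv = v_e ln(m₀/m_f): m₀/m_f = exp(Δv / v_e) = exp(4660 / 2750.0) = exp(1.6945) = 5.4442.

mass ratio ≈ 5.44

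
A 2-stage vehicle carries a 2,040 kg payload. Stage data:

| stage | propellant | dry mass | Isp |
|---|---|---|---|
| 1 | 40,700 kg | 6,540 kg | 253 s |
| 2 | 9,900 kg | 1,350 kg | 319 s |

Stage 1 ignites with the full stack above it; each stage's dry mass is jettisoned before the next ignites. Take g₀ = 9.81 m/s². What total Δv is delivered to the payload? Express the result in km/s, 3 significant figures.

Ignition mass of stage 1 = 40,700+6,540 + 9,900+1,350 + 2,040 = 60,530 kg.
Stage 1: m₀ = 60,530 kg, m_f = 60,530 − 40,700 = 19,830 kg; Δv = 253×9.81×ln(3.052) = 2481.9×1.1159 ≈ 2770 m/s.
Stage 2: m₀ = 13,290 kg, m_f = 13,290 − 9,900 = 3,390 kg; Δv = 319×9.81×ln(3.92) = 3129.4×1.3662 ≈ 4275 m/s.
Total Δv = 2770 + 4275 = 7045 m/s.

Δv ≈ 7.05 km/s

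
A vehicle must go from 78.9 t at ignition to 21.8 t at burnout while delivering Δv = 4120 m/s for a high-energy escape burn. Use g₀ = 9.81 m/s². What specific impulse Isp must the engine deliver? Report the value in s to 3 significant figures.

ln(m₀/m_f) = ln(78900/21800) = ln(3.619) = 1.2863.
From the ideal rocket equation, v_e = Δv / ln(m₀/m_f) = 4120 / 1.2863 = 3203.1 m/s.
Isp = v_e / g₀ = 3203.1 / 9.81 = 326.5 s.

Isp ≈ 327 s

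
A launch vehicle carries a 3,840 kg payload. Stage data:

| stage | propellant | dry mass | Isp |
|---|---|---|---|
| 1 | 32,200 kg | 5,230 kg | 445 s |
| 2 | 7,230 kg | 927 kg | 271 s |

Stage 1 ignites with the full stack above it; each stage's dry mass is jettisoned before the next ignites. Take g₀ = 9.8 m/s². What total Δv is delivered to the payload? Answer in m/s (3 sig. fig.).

Ignition mass of stage 1 = 32,200+5,230 + 7,230+927 + 3,840 = 49,427 kg.
Stage 1: m₀ = 49,427 kg, m_f = 49,427 − 32,200 = 17,227 kg; Δv = 445×9.8×ln(2.869) = 4361.0×1.0540 ≈ 4597 m/s.
Stage 2: m₀ = 11,997 kg, m_f = 11,997 − 7,230 = 4,767 kg; Δv = 271×9.8×ln(2.517) = 2655.8×0.9229 ≈ 2451 m/s.
Total Δv = 4597 + 2451 = 7048 m/s.

Δv ≈ 7050 m/s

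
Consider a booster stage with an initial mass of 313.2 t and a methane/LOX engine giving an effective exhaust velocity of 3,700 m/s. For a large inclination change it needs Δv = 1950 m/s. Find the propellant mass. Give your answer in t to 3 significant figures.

propellant mass ≈ 128 t

Using Δv = v_e ln(m₀/m_f): m₀/m_f = exp(Δv / v_e) = exp(1950 / 3700.0) = exp(0.5270) = 1.6939.
m_f = 313.2 / 1.6939 = 184.899 t, so propellant = m₀ − m_f = 313.2 − 184.899 = 128.301 t.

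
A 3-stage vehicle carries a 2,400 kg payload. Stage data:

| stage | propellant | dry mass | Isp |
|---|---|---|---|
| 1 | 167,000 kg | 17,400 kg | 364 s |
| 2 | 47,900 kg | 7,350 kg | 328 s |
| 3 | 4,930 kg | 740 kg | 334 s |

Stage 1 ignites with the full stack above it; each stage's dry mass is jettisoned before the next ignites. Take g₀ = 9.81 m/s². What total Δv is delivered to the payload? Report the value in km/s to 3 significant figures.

Ignition mass of stage 1 = 167,000+17,400 + 47,900+7,350 + 4,930+740 + 2,400 = 247,720 kg.
Stage 1: m₀ = 247,720 kg, m_f = 247,720 − 167,000 = 80,720 kg; Δv = 364×9.81×ln(3.069) = 3570.8×1.1213 ≈ 4004 m/s.
Stage 2: m₀ = 63,320 kg, m_f = 63,320 − 47,900 = 15,420 kg; Δv = 328×9.81×ln(4.106) = 3217.7×1.4125 ≈ 4545 m/s.
Stage 3: m₀ = 8,070 kg, m_f = 8,070 − 4,930 = 3,140 kg; Δv = 334×9.81×ln(2.57) = 3276.5×0.9439 ≈ 3093 m/s.
Total Δv = 4004 + 4545 + 3093 = 11642 m/s.

Δv ≈ 11.6 km/s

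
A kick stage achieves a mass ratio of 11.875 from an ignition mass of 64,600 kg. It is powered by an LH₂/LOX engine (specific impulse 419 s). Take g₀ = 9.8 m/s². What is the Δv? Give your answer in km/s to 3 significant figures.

v_e = Isp · g₀ = 419 × 9.8 = 4106.2 m/s.
Δv = v_e · ln(11.875) = 4106.2 × 2.4744 ≈ 10160.5 m/s.

Δv ≈ 10.2 km/s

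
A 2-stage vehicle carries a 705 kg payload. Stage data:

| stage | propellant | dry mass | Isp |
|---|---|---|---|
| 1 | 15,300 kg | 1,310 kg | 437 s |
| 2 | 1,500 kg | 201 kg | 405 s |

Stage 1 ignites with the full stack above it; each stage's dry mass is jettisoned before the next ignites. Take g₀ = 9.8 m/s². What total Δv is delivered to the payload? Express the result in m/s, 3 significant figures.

Ignition mass of stage 1 = 15,300+1,310 + 1,500+201 + 705 = 19,016 kg.
Stage 1: m₀ = 19,016 kg, m_f = 19,016 − 15,300 = 3,716 kg; Δv = 437×9.8×ln(5.117) = 4282.6×1.6326 ≈ 6992 m/s.
Stage 2: m₀ = 2,406 kg, m_f = 2,406 − 1,500 = 906 kg; Δv = 405×9.8×ln(2.656) = 3969.0×0.9767 ≈ 3876 m/s.
Total Δv = 6992 + 3876 = 10868 m/s.

Δv ≈ 10900 m/s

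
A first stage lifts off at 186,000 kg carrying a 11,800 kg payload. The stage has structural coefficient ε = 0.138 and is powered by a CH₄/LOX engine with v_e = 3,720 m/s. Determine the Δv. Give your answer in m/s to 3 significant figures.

Stage wet mass = m₀ − payload = 186,000 − 11,800 = 174,200 kg.
Stage dry mass = ε × stage wet mass = 0.138 × 174,200 = 24,039.6 kg.
Burnout mass m_f = stage dry + payload = 24,039.6 + 11,800 = 35,839.6 kg.
Δv = v_e · ln(186,000/35,839.6) = 3720.0 × ln(5.19) = 3720.0 × 1.6467 ≈ 6126 m/s.

Δv ≈ 6130 m/s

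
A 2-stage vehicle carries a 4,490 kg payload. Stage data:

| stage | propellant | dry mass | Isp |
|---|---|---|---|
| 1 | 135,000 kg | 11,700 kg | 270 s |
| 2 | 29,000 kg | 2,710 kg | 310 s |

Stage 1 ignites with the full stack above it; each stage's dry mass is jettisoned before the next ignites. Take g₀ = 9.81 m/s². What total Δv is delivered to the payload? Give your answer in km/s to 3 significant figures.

Ignition mass of stage 1 = 135,000+11,700 + 29,000+2,710 + 4,490 = 182,900 kg.
Stage 1: m₀ = 182,900 kg, m_f = 182,900 − 135,000 = 47,900 kg; Δv = 270×9.81×ln(3.818) = 2648.7×1.3398 ≈ 3549 m/s.
Stage 2: m₀ = 36,200 kg, m_f = 36,200 − 29,000 = 7,200 kg; Δv = 310×9.81×ln(5.028) = 3041.1×1.6150 ≈ 4911 m/s.
Total Δv = 3549 + 4911 = 8460 m/s.

Δv ≈ 8.46 km/s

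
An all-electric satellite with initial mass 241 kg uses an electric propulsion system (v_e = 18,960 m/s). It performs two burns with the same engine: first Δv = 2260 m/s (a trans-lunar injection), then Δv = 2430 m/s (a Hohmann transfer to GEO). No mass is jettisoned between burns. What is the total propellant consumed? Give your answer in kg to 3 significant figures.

total propellant consumed ≈ 52.8 kg

After the first burn: m = 241 × exp(−2260/18960.0) = 241 × 0.88763 = 213.919 kg.
After the second burn: m = 213.919 × exp(−2430/18960.0) = 213.919 × 0.87971 = 188.187 kg.
Total propellant = m₀ − m_final = 241 − 188.187 = 52.813 kg.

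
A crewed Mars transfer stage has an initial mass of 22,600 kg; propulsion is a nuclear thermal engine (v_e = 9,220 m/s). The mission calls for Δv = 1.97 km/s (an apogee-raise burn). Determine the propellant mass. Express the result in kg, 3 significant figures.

m₀/m_f = exp(Δv / v_e) = exp(1970 / 9220.0) = exp(0.2137) = 1.2382.
m_f = 22,600 / 1.2382 = 18,252.3 kg, so propellant = m₀ − m_f = 22,600 − 18,252.3 = 4,347.7 kg.

propellant mass ≈ 4350 kg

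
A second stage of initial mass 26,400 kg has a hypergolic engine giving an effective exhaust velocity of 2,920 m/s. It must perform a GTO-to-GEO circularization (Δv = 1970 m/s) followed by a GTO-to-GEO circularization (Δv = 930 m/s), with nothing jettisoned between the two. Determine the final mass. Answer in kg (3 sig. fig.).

After the first burn: m = 26400 × exp(−1970/2920.0) = 26400 × 0.50933 = 13,446.3 kg.
After the second burn: m = 13,446.3 × exp(−930/2920.0) = 13,446.3 × 0.72724 = 9,778.69 kg.

final mass ≈ 9780 kg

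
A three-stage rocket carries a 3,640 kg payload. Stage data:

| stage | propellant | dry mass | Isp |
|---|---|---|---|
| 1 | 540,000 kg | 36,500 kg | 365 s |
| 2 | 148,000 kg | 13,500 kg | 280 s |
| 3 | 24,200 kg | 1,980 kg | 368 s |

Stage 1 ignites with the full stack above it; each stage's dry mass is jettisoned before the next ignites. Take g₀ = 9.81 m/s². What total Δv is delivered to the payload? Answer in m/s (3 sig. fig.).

Δv ≈ 14500 m/s

Ignition mass of stage 1 = 540,000+36,500 + 148,000+13,500 + 24,200+1,980 + 3,640 = 767,820 kg.
Stage 1: m₀ = 767,820 kg, m_f = 767,820 − 540,000 = 227,820 kg; Δv = 365×9.81×ln(3.37) = 3580.7×1.2150 ≈ 4350 m/s.
Stage 2: m₀ = 191,320 kg, m_f = 191,320 − 148,000 = 43,320 kg; Δv = 280×9.81×ln(4.416) = 2746.8×1.4853 ≈ 4080 m/s.
Stage 3: m₀ = 29,820 kg, m_f = 29,820 − 24,200 = 5,620 kg; Δv = 368×9.81×ln(5.306) = 3610.1×1.6688 ≈ 6025 m/s.
Total Δv = 4350 + 4080 + 6025 = 14455 m/s.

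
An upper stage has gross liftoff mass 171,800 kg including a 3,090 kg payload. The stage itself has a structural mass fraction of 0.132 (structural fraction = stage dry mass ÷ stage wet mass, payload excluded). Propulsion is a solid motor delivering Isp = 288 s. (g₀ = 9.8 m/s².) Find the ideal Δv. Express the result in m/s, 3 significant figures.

Δv ≈ 5400 m/s

Stage wet mass = m₀ − payload = 171,800 − 3,090 = 168,710 kg.
Stage dry mass = ε × stage wet mass = 0.132 × 168,710 = 22,269.7 kg.
Burnout mass m_f = stage dry + payload = 22,269.7 + 3,090 = 25,359.7 kg.
v_e = Isp · g₀ = 288 × 9.8 = 2822.4 m/s.
By the Tsiolkovsky rocket equation, Δv = v_e · ln(171,800/25,359.7) = 2822.4 × ln(6.775) = 2822.4 × 1.9132 ≈ 5400 m/s.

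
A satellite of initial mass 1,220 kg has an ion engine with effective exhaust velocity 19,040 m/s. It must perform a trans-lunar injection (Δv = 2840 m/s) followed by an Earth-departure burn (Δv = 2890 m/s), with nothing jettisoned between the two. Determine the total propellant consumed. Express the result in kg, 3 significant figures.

total propellant consumed ≈ 317 kg

After the first burn: m = 1220 × exp(−2840/19040.0) = 1220 × 0.86143 = 1,050.94 kg.
After the second burn: m = 1,050.94 × exp(−2890/19040.0) = 1,050.94 × 0.85917 = 902.936 kg.
Total propellant = m₀ − m_final = 1220 − 902.936 = 317.064 kg.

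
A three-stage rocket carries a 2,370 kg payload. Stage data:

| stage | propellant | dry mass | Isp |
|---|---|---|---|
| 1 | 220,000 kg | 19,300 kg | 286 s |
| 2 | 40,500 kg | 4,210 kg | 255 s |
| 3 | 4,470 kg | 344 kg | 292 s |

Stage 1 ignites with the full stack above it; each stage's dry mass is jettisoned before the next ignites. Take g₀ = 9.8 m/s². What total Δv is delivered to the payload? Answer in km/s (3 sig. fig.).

Δv ≈ 10.5 km/s

Ignition mass of stage 1 = 220,000+19,300 + 40,500+4,210 + 4,470+344 + 2,370 = 291,194 kg.
Stage 1: m₀ = 291,194 kg, m_f = 291,194 − 220,000 = 71,194 kg; Δv = 286×9.8×ln(4.09) = 2802.8×1.4086 ≈ 3948 m/s.
Stage 2: m₀ = 51,894 kg, m_f = 51,894 − 40,500 = 11,394 kg; Δv = 255×9.8×ln(4.555) = 2499.0×1.5161 ≈ 3789 m/s.
Stage 3: m₀ = 7,184 kg, m_f = 7,184 − 4,470 = 2,714 kg; Δv = 292×9.8×ln(2.647) = 2861.6×0.9734 ≈ 2786 m/s.
Total Δv = 3948 + 3789 + 2786 = 10523 m/s.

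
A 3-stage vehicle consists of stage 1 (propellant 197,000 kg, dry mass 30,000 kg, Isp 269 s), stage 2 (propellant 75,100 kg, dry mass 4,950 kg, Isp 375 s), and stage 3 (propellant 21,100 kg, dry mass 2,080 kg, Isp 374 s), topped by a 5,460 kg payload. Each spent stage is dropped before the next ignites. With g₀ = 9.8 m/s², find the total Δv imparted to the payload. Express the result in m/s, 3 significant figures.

Δv ≈ 11500 m/s

Ignition mass of stage 1 = 197,000+30,000 + 75,100+4,950 + 21,100+2,080 + 5,460 = 335,690 kg.
Stage 1: m₀ = 335,690 kg, m_f = 335,690 − 197,000 = 138,690 kg; Δv = 269×9.8×ln(2.42) = 2636.2×0.8839 ≈ 2330 m/s.
Stage 2: m₀ = 108,690 kg, m_f = 108,690 − 75,100 = 33,590 kg; Δv = 375×9.8×ln(3.236) = 3675.0×1.1743 ≈ 4315 m/s.
Stage 3: m₀ = 28,640 kg, m_f = 28,640 − 21,100 = 7,540 kg; Δv = 374×9.8×ln(3.798) = 3665.2×1.3346 ≈ 4892 m/s.
Total Δv = 2330 + 4315 + 4892 = 11537 m/s.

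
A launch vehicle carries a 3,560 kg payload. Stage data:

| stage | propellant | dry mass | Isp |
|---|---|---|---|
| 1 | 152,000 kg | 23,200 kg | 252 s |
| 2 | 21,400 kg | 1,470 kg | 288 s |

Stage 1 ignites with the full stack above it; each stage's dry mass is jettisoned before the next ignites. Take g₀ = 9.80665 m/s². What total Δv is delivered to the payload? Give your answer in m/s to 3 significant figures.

Δv ≈ 8150 m/s

Ignition mass of stage 1 = 152,000+23,200 + 21,400+1,470 + 3,560 = 201,630 kg.
Stage 1: m₀ = 201,630 kg, m_f = 201,630 − 152,000 = 49,630 kg; Δv = 252×9.80665×ln(4.063) = 2471.3×1.4018 ≈ 3464 m/s.
Stage 2: m₀ = 26,430 kg, m_f = 26,430 − 21,400 = 5,030 kg; Δv = 288×9.80665×ln(5.254) = 2824.3×1.6591 ≈ 4686 m/s.
Total Δv = 3464 + 4686 = 8150 m/s.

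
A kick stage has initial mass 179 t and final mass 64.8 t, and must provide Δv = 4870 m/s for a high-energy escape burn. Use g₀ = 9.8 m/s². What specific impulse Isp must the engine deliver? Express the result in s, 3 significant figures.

ln(m₀/m_f) = ln(179000/64800) = ln(2.762) = 1.0161.
v_e = Δv / ln(m₀/m_f) = 4870 / 1.0161 = 4792.9 m/s.
Isp = v_e / g₀ = 4792.9 / 9.8 = 489.1 s.

Isp ≈ 489 s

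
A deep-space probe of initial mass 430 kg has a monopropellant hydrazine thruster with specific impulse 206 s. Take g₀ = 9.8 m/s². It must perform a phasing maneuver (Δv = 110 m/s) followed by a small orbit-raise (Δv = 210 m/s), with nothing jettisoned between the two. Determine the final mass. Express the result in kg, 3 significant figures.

v_e = Isp · g₀ = 206 × 9.8 = 2018.8 m/s.
After the first burn: m = 430 × exp(−110/2018.8) = 430 × 0.94697 = 407.197 kg.
After the second burn: m = 407.197 × exp(−210/2018.8) = 407.197 × 0.90121 = 366.97 kg.

final mass ≈ 367 kg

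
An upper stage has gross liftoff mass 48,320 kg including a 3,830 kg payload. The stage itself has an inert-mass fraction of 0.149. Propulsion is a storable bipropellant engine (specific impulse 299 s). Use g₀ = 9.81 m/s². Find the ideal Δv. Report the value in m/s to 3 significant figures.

Stage wet mass = m₀ − payload = 48,320 − 3,830 = 44,490 kg.
Stage dry mass = ε × stage wet mass = 0.149 × 44,490 = 6,629.01 kg.
Burnout mass m_f = stage dry + payload = 6,629.01 + 3,830 = 10,459.01 kg.
v_e = Isp · g₀ = 299 × 9.81 = 2933.2 m/s.
From the ideal rocket equation, Δv = v_e · ln(48,320/10,459.01) = 2933.2 × ln(4.62) = 2933.2 × 1.5304 ≈ 4489 m/s.

Δv ≈ 4490 m/s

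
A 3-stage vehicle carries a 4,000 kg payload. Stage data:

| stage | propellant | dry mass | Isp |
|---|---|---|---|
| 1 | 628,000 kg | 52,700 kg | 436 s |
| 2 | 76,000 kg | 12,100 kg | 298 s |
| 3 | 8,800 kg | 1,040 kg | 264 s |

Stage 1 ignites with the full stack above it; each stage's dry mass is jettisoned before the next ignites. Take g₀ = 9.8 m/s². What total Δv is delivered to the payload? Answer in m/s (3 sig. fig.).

Δv ≈ 13500 m/s

Ignition mass of stage 1 = 628,000+52,700 + 76,000+12,100 + 8,800+1,040 + 4,000 = 782,640 kg.
Stage 1: m₀ = 782,640 kg, m_f = 782,640 − 628,000 = 154,640 kg; Δv = 436×9.8×ln(5.061) = 4272.8×1.6216 ≈ 6929 m/s.
Stage 2: m₀ = 101,940 kg, m_f = 101,940 − 76,000 = 25,940 kg; Δv = 298×9.8×ln(3.93) = 2920.4×1.3686 ≈ 3997 m/s.
Stage 3: m₀ = 13,840 kg, m_f = 13,840 − 8,800 = 5,040 kg; Δv = 264×9.8×ln(2.746) = 2587.2×1.0102 ≈ 2613 m/s.
Total Δv = 6929 + 3997 + 2613 = 13539 m/s.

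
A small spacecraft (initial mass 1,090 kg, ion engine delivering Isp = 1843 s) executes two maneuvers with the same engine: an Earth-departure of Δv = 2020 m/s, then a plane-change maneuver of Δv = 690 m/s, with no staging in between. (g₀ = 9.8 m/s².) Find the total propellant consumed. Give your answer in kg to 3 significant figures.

total propellant consumed ≈ 152 kg

v_e = Isp · g₀ = 1843 × 9.8 = 18061.4 m/s.
After the first burn: m = 1090 × exp(−2020/18061.4) = 1090 × 0.89419 = 974.667 kg.
After the second burn: m = 974.667 × exp(−690/18061.4) = 974.667 × 0.96252 = 938.136 kg.
Total propellant = m₀ − m_final = 1090 − 938.136 = 151.864 kg.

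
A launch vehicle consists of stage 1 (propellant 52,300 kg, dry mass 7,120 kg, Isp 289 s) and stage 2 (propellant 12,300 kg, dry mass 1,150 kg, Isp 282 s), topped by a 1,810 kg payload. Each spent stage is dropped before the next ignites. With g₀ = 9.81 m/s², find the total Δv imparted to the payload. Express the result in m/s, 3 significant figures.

Ignition mass of stage 1 = 52,300+7,120 + 12,300+1,150 + 1,810 = 74,680 kg.
Stage 1: m₀ = 74,680 kg, m_f = 74,680 − 52,300 = 22,380 kg; Δv = 289×9.81×ln(3.337) = 2835.1×1.2050 ≈ 3416 m/s.
Stage 2: m₀ = 15,260 kg, m_f = 15,260 − 12,300 = 2,960 kg; Δv = 282×9.81×ln(5.155) = 2766.4×1.6400 ≈ 4537 m/s.
Total Δv = 3416 + 4537 = 7953 m/s.

Δv ≈ 7950 m/s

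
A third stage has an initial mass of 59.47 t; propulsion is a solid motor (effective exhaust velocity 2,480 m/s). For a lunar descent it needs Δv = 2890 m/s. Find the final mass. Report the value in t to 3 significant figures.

m₀/m_f = exp(Δv / v_e) = exp(2890 / 2480.0) = exp(1.1653) = 3.2070.
m_f = m₀ / 3.2070 = 59.47 / 3.2070 = 18.5438 t.

final mass ≈ 18.5 t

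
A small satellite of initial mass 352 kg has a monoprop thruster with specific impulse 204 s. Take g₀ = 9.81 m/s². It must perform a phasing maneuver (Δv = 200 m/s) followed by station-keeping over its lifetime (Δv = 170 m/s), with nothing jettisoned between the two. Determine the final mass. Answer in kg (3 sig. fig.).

v_e = Isp · g₀ = 204 × 9.81 = 2001.2 m/s.
After the first burn: m = 352 × exp(−200/2001.2) = 352 × 0.90489 = 318.521 kg.
After the second burn: m = 318.521 × exp(−170/2001.2) = 318.521 × 0.91856 = 292.581 kg.

final mass ≈ 293 kg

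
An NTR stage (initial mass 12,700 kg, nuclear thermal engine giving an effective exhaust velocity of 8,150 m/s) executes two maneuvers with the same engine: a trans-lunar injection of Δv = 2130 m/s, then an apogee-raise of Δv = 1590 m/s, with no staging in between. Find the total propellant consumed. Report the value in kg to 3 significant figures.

After the first burn: m = 12700 × exp(−2130/8150.0) = 12700 × 0.77001 = 9,779.13 kg.
After the second burn: m = 9,779.13 × exp(−1590/8150.0) = 9,779.13 × 0.82276 = 8,045.88 kg.
Total propellant = m₀ − m_final = 12700 − 8,045.88 = 4,654.12 kg.

total propellant consumed ≈ 4650 kg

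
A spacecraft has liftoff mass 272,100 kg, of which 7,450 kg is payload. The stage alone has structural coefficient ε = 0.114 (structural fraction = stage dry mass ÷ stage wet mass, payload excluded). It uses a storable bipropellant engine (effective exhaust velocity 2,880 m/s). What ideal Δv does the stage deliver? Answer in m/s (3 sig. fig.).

Stage wet mass = m₀ − payload = 272,100 − 7,450 = 264,650 kg.
Stage dry mass = ε × stage wet mass = 0.114 × 264,650 = 30,170.1 kg.
Burnout mass m_f = stage dry + payload = 30,170.1 + 7,450 = 37,620.1 kg.
Δv = v_e · ln(272,100/37,620.1) = 2880.0 × ln(7.233) = 2880.0 × 1.9786 ≈ 5698 m/s.

Δv ≈ 5700 m/s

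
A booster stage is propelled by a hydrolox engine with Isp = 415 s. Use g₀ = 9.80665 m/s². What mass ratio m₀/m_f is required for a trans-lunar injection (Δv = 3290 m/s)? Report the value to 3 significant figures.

v_e = Isp · g₀ = 415 × 9.80665 = 4069.8 m/s.
By the Tsiolkovsky rocket equation, m₀/m_f = exp(Δv / v_e) = exp(3290 / 4069.8) = exp(0.8084) = 2.2443.

mass ratio ≈ 2.24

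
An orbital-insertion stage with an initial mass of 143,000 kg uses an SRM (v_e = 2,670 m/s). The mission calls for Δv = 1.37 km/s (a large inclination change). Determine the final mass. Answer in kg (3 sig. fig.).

m₀/m_f = exp(Δv / v_e) = exp(1370 / 2670.0) = exp(0.5131) = 1.6705.
m_f = m₀ / 1.6705 = 143,000 / 1.6705 = 85,603.1 kg.

final mass ≈ 85600 kg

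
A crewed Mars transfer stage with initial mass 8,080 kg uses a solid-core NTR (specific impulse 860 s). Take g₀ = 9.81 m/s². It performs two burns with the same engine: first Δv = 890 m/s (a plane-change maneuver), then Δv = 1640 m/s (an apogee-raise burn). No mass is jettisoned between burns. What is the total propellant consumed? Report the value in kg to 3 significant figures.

total propellant consumed ≈ 2090 kg

v_e = Isp · g₀ = 860 × 9.81 = 8436.6 m/s.
After the first burn: m = 8080 × exp(−890/8436.6) = 8080 × 0.89988 = 7,271.03 kg.
After the second burn: m = 7,271.03 × exp(−1640/8436.6) = 7,271.03 × 0.82334 = 5,986.53 kg.
Total propellant = m₀ − m_final = 8080 − 5,986.53 = 2,093.47 kg.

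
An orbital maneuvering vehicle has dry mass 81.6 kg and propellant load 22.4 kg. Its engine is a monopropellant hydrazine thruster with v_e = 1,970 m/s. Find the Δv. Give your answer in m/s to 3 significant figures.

Δv ≈ 478 m/s

m₀ = m_dry + m_prop = 81.6 + 22.4 = 104 kg.
From the ideal rocket equation, Δv = v_e · ln(m₀/m_f) = 1970.0 × ln(1.275) = 1970.0 × 0.2426 ≈ 477.8 m/s.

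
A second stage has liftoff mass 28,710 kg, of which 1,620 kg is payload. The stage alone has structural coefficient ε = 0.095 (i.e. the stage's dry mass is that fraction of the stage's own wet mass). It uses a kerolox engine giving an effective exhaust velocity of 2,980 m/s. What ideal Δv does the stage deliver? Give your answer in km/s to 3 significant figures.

Stage wet mass = m₀ − payload = 28,710 − 1,620 = 27,090 kg.
Stage dry mass = ε × stage wet mass = 0.095 × 27,090 = 2,573.55 kg.
Burnout mass m_f = stage dry + payload = 2,573.55 + 1,620 = 4,193.55 kg.
Using Δv = v_e ln(m₀/m_f): Δv = v_e · ln(28,710/4,193.55) = 2980.0 × ln(6.846) = 2980.0 × 1.9237 ≈ 5733 m/s.

Δv ≈ 5.73 km/s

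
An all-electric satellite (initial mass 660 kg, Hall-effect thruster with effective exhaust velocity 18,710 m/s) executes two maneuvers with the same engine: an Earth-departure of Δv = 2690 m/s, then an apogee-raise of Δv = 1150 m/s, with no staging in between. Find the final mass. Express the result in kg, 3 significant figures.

final mass ≈ 538 kg

After the first burn: m = 660 × exp(−2690/18710.0) = 660 × 0.86608 = 571.613 kg.
After the second burn: m = 571.613 × exp(−1150/18710.0) = 571.613 × 0.94039 = 537.539 kg.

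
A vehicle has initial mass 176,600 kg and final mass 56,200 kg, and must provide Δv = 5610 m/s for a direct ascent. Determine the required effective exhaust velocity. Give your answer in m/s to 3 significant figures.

v_e ≈ 4900 m/s

ln(m₀/m_f) = ln(176600/56200) = ln(3.142) = 1.1450.
v_e = Δv / ln(m₀/m_f) = 5610 / 1.1450 = 4899.7 m/s.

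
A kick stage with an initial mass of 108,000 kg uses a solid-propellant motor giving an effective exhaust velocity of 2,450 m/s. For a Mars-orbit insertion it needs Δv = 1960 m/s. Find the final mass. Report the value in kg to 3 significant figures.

final mass ≈ 48500 kg

By the Tsiolkovsky rocket equation, m₀/m_f = exp(Δv / v_e) = exp(1960 / 2450.0) = exp(0.8000) = 2.2255.
m_f = m₀ / 2.2255 = 108,000 / 2.2255 = 48,528.4 kg.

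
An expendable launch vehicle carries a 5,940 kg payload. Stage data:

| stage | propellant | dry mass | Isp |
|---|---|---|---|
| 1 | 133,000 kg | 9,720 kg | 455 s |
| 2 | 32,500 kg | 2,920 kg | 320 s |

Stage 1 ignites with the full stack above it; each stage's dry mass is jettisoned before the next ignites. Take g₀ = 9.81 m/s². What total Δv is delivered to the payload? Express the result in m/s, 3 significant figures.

Ignition mass of stage 1 = 133,000+9,720 + 32,500+2,920 + 5,940 = 184,080 kg.
Stage 1: m₀ = 184,080 kg, m_f = 184,080 − 133,000 = 51,080 kg; Δv = 455×9.81×ln(3.604) = 4463.6×1.2820 ≈ 5722 m/s.
Stage 2: m₀ = 41,360 kg, m_f = 41,360 − 32,500 = 8,860 kg; Δv = 320×9.81×ln(4.668) = 3139.2×1.5408 ≈ 4837 m/s.
Total Δv = 5722 + 4837 = 10559 m/s.

Δv ≈ 10600 m/s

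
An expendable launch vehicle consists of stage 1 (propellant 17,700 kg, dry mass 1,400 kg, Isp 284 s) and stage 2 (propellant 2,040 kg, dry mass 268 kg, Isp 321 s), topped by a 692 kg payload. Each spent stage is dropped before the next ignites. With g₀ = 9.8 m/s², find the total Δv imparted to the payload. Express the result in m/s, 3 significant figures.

Δv ≈ 8080 m/s

Ignition mass of stage 1 = 17,700+1,400 + 2,040+268 + 692 = 22,100 kg.
Stage 1: m₀ = 22,100 kg, m_f = 22,100 − 17,700 = 4,400 kg; Δv = 284×9.8×ln(5.023) = 2783.2×1.6140 ≈ 4492 m/s.
Stage 2: m₀ = 3,000 kg, m_f = 3,000 − 2,040 = 960 kg; Δv = 321×9.8×ln(3.125) = 3145.8×1.1394 ≈ 3584 m/s.
Total Δv = 4492 + 3584 = 8076 m/s.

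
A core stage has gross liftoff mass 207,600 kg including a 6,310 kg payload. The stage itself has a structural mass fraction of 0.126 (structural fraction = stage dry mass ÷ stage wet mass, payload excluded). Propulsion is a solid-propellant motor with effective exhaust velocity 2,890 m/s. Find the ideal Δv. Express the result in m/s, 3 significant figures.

Stage wet mass = m₀ − payload = 207,600 − 6,310 = 201,290 kg.
Stage dry mass = ε × stage wet mass = 0.126 × 201,290 = 25,362.5 kg.
Burnout mass m_f = stage dry + payload = 25,362.5 + 6,310 = 31,672.5 kg.
Rocket equation: Δv = v_e · ln(207,600/31,672.5) = 2890.0 × ln(6.555) = 2890.0 × 1.8802 ≈ 5434 m/s.

Δv ≈ 5430 m/s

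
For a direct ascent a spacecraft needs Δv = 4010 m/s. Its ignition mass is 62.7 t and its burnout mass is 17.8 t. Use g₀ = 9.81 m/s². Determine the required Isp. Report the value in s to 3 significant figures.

Isp ≈ 325 s

ln(m₀/m_f) = ln(62700/17800) = ln(3.522) = 1.2592.
By the Tsiolkovsky rocket equation, v_e = Δv / ln(m₀/m_f) = 4010 / 1.2592 = 3184.7 m/s.
Isp = v_e / g₀ = 3184.7 / 9.81 = 324.6 s.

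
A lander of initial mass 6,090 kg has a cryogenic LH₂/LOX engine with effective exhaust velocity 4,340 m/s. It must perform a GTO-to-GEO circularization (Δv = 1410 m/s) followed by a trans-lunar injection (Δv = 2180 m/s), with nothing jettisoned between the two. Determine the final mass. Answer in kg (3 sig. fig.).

final mass ≈ 2660 kg

After the first burn: m = 6090 × exp(−1410/4340.0) = 6090 × 0.72261 = 4,400.69 kg.
After the second burn: m = 4,400.69 × exp(−2180/4340.0) = 4,400.69 × 0.60513 = 2,662.99 kg.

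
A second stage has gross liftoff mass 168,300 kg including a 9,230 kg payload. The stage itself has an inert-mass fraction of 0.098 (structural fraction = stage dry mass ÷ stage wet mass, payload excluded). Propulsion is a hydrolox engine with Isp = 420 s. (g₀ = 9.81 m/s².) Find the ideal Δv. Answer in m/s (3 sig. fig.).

Stage wet mass = m₀ − payload = 168,300 − 9,230 = 159,070 kg.
Stage dry mass = ε × stage wet mass = 0.098 × 159,070 = 15,588.9 kg.
Burnout mass m_f = stage dry + payload = 15,588.9 + 9,230 = 24,818.9 kg.
v_e = Isp · g₀ = 420 × 9.81 = 4120.2 m/s.
Δv = v_e · ln(168,300/24,818.9) = 4120.2 × ln(6.781) = 4120.2 × 1.9141 ≈ 7887 m/s.

Δv ≈ 7890 m/s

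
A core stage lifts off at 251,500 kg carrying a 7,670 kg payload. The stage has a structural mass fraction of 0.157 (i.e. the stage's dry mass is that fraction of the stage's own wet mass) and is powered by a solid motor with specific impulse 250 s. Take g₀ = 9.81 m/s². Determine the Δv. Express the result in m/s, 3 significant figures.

Δv ≈ 4170 m/s

Stage wet mass = m₀ − payload = 251,500 − 7,670 = 243,830 kg.
Stage dry mass = ε × stage wet mass = 0.157 × 243,830 = 38,281.3 kg.
Burnout mass m_f = stage dry + payload = 38,281.3 + 7,670 = 45,951.3 kg.
v_e = Isp · g₀ = 250 × 9.81 = 2452.5 m/s.
Δv = v_e · ln(251,500/45,951.3) = 2452.5 × ln(5.473) = 2452.5 × 1.6999 ≈ 4169 m/s.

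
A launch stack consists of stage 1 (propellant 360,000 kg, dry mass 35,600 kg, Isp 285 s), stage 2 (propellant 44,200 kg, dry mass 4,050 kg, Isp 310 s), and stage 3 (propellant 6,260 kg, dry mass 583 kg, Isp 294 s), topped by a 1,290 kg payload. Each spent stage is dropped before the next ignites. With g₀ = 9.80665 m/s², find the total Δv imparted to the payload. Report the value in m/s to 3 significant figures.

Δv ≈ 13300 m/s

Ignition mass of stage 1 = 360,000+35,600 + 44,200+4,050 + 6,260+583 + 1,290 = 451,983 kg.
Stage 1: m₀ = 451,983 kg, m_f = 451,983 − 360,000 = 91,983 kg; Δv = 285×9.80665×ln(4.914) = 2794.9×1.5920 ≈ 4450 m/s.
Stage 2: m₀ = 56,383 kg, m_f = 56,383 − 44,200 = 12,183 kg; Δv = 310×9.80665×ln(4.628) = 3040.1×1.5321 ≈ 4658 m/s.
Stage 3: m₀ = 8,133 kg, m_f = 8,133 − 6,260 = 1,873 kg; Δv = 294×9.80665×ln(4.342) = 2883.2×1.4684 ≈ 4234 m/s.
Total Δv = 4450 + 4658 + 4234 = 13342 m/s.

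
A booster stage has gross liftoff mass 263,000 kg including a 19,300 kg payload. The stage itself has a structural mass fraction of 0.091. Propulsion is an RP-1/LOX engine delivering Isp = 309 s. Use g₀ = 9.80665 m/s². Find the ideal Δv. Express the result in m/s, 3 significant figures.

Δv ≈ 5600 m/s

Stage wet mass = m₀ − payload = 263,000 − 19,300 = 243,700 kg.
Stage dry mass = ε × stage wet mass = 0.091 × 243,700 = 22,176.7 kg.
Burnout mass m_f = stage dry + payload = 22,176.7 + 19,300 = 41,476.7 kg.
v_e = Isp · g₀ = 309 × 9.80665 = 3030.3 m/s.
Rocket equation: Δv = v_e · ln(263,000/41,476.7) = 3030.3 × ln(6.341) = 3030.3 × 1.8470 ≈ 5597 m/s.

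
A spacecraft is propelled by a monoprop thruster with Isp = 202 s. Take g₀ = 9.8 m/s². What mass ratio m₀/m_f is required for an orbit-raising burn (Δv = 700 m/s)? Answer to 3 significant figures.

v_e = Isp · g₀ = 202 × 9.8 = 1979.6 m/s.
By the Tsiolkovsky rocket equation, m₀/m_f = exp(Δv / v_e) = exp(700 / 1979.6) = exp(0.3536) = 1.4242.

mass ratio ≈ 1.42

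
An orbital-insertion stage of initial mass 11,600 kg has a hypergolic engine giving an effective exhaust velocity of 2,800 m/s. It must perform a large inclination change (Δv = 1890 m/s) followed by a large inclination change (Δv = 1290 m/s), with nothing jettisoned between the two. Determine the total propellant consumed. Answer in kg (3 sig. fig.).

After the first burn: m = 11600 × exp(−1890/2800.0) = 11600 × 0.50916 = 5,906.26 kg.
After the second burn: m = 5,906.26 × exp(−1290/2800.0) = 5,906.26 × 0.63083 = 3,725.85 kg.
Total propellant = m₀ − m_final = 11600 − 3,725.85 = 7,874.15 kg.

total propellant consumed ≈ 7870 kg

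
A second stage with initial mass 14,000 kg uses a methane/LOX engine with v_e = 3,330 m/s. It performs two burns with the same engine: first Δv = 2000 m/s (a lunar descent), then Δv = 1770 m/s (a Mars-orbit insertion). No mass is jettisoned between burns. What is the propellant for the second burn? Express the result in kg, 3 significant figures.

propellant for the second burn ≈ 3170 kg

After the first burn: m = 14000 × exp(−2000/3330.0) = 14000 × 0.54848 = 7,678.72 kg.
After the second burn: m = 7,678.72 × exp(−1770/3330.0) = 7,678.72 × 0.58770 = 4,512.78 kg.
Second-burn propellant = 7,678.72 − 4,512.78 = 3,165.94 kg.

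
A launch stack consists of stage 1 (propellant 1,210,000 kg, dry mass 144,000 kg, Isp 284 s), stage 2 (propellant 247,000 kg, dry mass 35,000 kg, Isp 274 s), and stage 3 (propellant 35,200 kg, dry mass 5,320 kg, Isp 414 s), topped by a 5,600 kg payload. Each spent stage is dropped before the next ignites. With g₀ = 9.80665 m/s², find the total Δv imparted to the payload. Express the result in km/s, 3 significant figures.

Δv ≈ 13.1 km/s

Ignition mass of stage 1 = 1,210,000+144,000 + 247,000+35,000 + 35,200+5,320 + 5,600 = 1,682,120 kg.
Stage 1: m₀ = 1,682,120 kg, m_f = 1,682,120 − 1,210,000 = 472,120 kg; Δv = 284×9.80665×ln(3.563) = 2785.1×1.2706 ≈ 3539 m/s.
Stage 2: m₀ = 328,120 kg, m_f = 328,120 − 247,000 = 81,120 kg; Δv = 274×9.80665×ln(4.045) = 2687.0×1.3974 ≈ 3755 m/s.
Stage 3: m₀ = 46,120 kg, m_f = 46,120 − 35,200 = 10,920 kg; Δv = 414×9.80665×ln(4.223) = 4060.0×1.4407 ≈ 5849 m/s.
Total Δv = 3539 + 3755 + 5849 = 13143 m/s.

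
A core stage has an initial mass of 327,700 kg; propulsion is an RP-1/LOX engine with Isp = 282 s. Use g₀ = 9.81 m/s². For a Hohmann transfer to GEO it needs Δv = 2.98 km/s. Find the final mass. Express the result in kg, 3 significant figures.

final mass ≈ 112000 kg

v_e = Isp · g₀ = 282 × 9.81 = 2766.4 m/s.
Rocket equation: m₀/m_f = exp(Δv / v_e) = exp(2980 / 2766.4) = exp(1.0772) = 2.9365.
m_f = m₀ / 2.9365 = 327,700 / 2.9365 = 111,595 kg.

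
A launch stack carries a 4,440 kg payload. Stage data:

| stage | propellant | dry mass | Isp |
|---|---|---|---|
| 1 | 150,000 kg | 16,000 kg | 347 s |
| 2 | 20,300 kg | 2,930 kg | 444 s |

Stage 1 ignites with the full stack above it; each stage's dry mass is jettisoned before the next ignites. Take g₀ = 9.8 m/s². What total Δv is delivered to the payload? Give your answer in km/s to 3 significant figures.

Δv ≈ 10.8 km/s

Ignition mass of stage 1 = 150,000+16,000 + 20,300+2,930 + 4,440 = 193,670 kg.
Stage 1: m₀ = 193,670 kg, m_f = 193,670 − 150,000 = 43,670 kg; Δv = 347×9.8×ln(4.435) = 3400.6×1.4895 ≈ 5065 m/s.
Stage 2: m₀ = 27,670 kg, m_f = 27,670 − 20,300 = 7,370 kg; Δv = 444×9.8×ln(3.754) = 4351.2×1.3229 ≈ 5756 m/s.
Total Δv = 5065 + 5756 = 10821 m/s.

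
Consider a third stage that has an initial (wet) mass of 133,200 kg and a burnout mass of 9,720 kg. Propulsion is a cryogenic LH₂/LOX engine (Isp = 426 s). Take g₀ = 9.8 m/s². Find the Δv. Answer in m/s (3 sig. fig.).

Δv ≈ 10900 m/s

v_e = Isp · g₀ = 426 × 9.8 = 4174.8 m/s.
Δv = v_e · ln(m₀/m_f) = 4174.8 × ln(13.7) = 4174.8 × 2.6177 ≈ 10928.2 m/s.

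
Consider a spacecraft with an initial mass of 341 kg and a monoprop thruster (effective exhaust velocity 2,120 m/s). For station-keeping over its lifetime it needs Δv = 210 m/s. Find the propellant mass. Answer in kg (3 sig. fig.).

Rocket equation: m₀/m_f = exp(Δv / v_e) = exp(210 / 2120.0) = exp(0.0991) = 1.1041.
m_f = 341 / 1.1041 = 308.849 kg, so propellant = m₀ − m_f = 341 − 308.849 = 32.151 kg.

propellant mass ≈ 32.2 kg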